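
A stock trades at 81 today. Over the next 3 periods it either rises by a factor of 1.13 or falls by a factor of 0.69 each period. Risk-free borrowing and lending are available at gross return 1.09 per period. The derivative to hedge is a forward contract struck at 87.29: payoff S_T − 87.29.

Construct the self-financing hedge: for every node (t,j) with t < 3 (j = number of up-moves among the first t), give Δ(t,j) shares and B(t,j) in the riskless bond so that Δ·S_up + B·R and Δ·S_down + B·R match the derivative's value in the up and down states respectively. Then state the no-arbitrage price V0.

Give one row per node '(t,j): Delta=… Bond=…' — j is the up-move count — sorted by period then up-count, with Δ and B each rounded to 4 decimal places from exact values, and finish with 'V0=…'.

(0,0): Delta=1.0000 Bond=-67.4039
(1,0): Delta=1.0000 Bond=-73.4702
(1,1): Delta=1.0000 Bond=-73.4702
(2,0): Delta=1.0000 Bond=-80.0826
(2,1): Delta=1.0000 Bond=-80.0826
(2,2): Delta=1.0000 Bond=-80.0826
V0=13.5961

No-arbitrage ⇒ martingale measure with p* = (R−d)/(u−d) = 0.9091.
Terminal payoffs: V(3,0)=-60.6808, V(3,1)=-43.7126, V(3,2)=-15.9241, V(3,3)=29.5847
(2,0): S=38.5641. Δ = (V_up−V_dn)/(S_up−S_dn) = (-43.7126−-60.6808)/(43.5774−26.6092) = 1.0000. V = [p*·-43.7126 + (1−p*)·-60.6808]/1.09 = -41.5185. B = V − Δ·S = -80.0826.
(2,1): S=63.1557. Δ = (V_up−V_dn)/(S_up−S_dn) = (-15.9241−-43.7126)/(71.3659−43.5774) = 1.0000. V = [p*·-15.9241 + (1−p*)·-43.7126]/1.09 = -16.9269. B = V − Δ·S = -80.0826.
(2,2): S=103.4289. Δ = (V_up−V_dn)/(S_up−S_dn) = (29.5847−-15.9241)/(116.8747−71.3659) = 1.0000. V = [p*·29.5847 + (1−p*)·-15.9241]/1.09 = 23.3463. B = V − Δ·S = -80.0826.
(1,0): S=55.8900. Δ = (V_up−V_dn)/(S_up−S_dn) = (-16.9269−-41.5185)/(63.1557−38.5641) = 1.0000. V = [p*·-16.9269 + (1−p*)·-41.5185]/1.09 = -17.5802. B = V − Δ·S = -73.4702.
(1,1): S=91.5300. Δ = (V_up−V_dn)/(S_up−S_dn) = (23.3463−-16.9269)/(103.4289−63.1557) = 1.0000. V = [p*·23.3463 + (1−p*)·-16.9269]/1.09 = 18.0598. B = V − Δ·S = -73.4702.
(0,0): S=81.0000. Δ = (V_up−V_dn)/(S_up−S_dn) = (18.0598−-17.5802)/(91.5300−55.8900) = 1.0000. V = [p*·18.0598 + (1−p*)·-17.5802]/1.09 = 13.5961. B = V − Δ·S = -67.4039.
Self-financing check: at every node Δ·S+B equals the discounted successor values.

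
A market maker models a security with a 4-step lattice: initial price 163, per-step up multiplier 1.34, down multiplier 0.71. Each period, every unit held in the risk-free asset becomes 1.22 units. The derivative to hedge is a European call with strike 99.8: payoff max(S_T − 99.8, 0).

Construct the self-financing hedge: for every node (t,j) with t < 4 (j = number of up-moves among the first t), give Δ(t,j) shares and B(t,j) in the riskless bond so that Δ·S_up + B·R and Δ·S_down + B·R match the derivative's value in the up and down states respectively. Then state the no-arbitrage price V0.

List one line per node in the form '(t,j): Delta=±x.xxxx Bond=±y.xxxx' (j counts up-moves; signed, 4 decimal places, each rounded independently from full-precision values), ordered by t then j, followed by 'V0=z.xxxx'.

The replicating-portfolio and risk-neutral prices coincide; use p* = (1.22−0.71)/(1.34−0.71) = 0.8095 for the latter.
Payoff layer (t=4): V(4,0)=0.0000, V(4,1)=0.0000, V(4,2)=47.7414, V(4,3)=178.6584, V(4,4)=425.7412
(3,0): S=58.3395. Δ = (V_up−V_dn)/(S_up−S_dn) = (0.0000−0.0000)/(78.1749−41.4210) = 0.0000. V = [p*·0.0000 + (1−p*)·0.0000]/1.22 = 0.0000. B = V − Δ·S = 0.0000.
(3,1): S=110.1055. Δ = (V_up−V_dn)/(S_up−S_dn) = (47.7414−0.0000)/(147.5414−78.1749) = 0.6882. V = [p*·47.7414 + (1−p*)·0.0000]/1.22 = 31.6785. B = V − Δ·S = -44.1015.
(3,2): S=207.8048. Δ = (V_up−V_dn)/(S_up−S_dn) = (178.6584−47.7414)/(278.4584−147.5414) = 1.0000. V = [p*·178.6584 + (1−p*)·47.7414]/1.22 = 126.0015. B = V − Δ·S = -81.8033.
(3,3): S=392.1950. Δ = (V_up−V_dn)/(S_up−S_dn) = (425.7412−178.6584)/(525.5412−278.4584) = 1.0000. V = [p*·425.7412 + (1−p*)·178.6584]/1.22 = 310.3917. B = V − Δ·S = -81.8033.
(2,0): S=82.1683. Δ = (V_up−V_dn)/(S_up−S_dn) = (31.6785−0.0000)/(110.1055−58.3395) = 0.6120. V = [p*·31.6785 + (1−p*)·0.0000]/1.22 = 21.0201. B = V − Δ·S = -29.2633.
(2,1): S=155.0782. Δ = (V_up−V_dn)/(S_up−S_dn) = (126.0015−31.6785)/(207.8048−110.1055) = 0.9654. V = [p*·126.0015 + (1−p*)·31.6785]/1.22 = 88.5535. B = V − Δ·S = -61.1656.
(2,2): S=292.6828. Δ = (V_up−V_dn)/(S_up−S_dn) = (310.3917−126.0015)/(392.1950−207.8048) = 1.0000. V = [p*·310.3917 + (1−p*)·126.0015]/1.22 = 225.6309. B = V − Δ·S = -67.0519.
(1,0): S=115.7300. Δ = (V_up−V_dn)/(S_up−S_dn) = (88.5535−21.0201)/(155.0782−82.1683) = 0.9263. V = [p*·88.5535 + (1−p*)·21.0201]/1.22 = 62.0410. B = V − Δ·S = -45.1549.
(1,1): S=218.4200. Δ = (V_up−V_dn)/(S_up−S_dn) = (225.6309−88.5535)/(292.6828−155.0782) = 0.9962. V = [p*·225.6309 + (1−p*)·88.5535]/1.22 = 163.5418. B = V − Δ·S = -54.0415.
(0,0): S=163.0000. Δ = (V_up−V_dn)/(S_up−S_dn) = (163.5418−62.0410)/(218.4200−115.7300) = 0.9884. V = [p*·163.5418 + (1−p*)·62.0410]/1.22 = 118.2035. B = V − Δ·S = -42.9089.
Root portfolio cost Δ·163+B reproduces V0=118.2035.

(0,0): Delta=0.9884 Bond=-42.9089
(1,0): Delta=0.9263 Bond=-45.1549
(1,1): Delta=0.9962 Bond=-54.0415
(2,0): Delta=0.6120 Bond=-29.2633
(2,1): Delta=0.9654 Bond=-61.1656
(2,2): Delta=1.0000 Bond=-67.0519
(3,0): Delta=0.0000 Bond=0.0000
(3,1): Delta=0.6882 Bond=-44.1015
(3,2): Delta=1.0000 Bond=-81.8033
(3,3): Delta=1.0000 Bond=-81.8033
V0=118.2035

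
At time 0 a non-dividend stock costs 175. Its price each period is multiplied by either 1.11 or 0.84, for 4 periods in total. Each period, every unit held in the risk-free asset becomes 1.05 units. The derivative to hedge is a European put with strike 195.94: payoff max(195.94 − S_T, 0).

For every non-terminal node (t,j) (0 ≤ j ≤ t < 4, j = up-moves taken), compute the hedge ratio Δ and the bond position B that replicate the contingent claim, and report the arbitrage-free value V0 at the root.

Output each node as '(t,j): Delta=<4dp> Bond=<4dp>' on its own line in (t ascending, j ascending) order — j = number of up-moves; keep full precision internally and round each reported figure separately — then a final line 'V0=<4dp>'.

Since d<R<u, set p* = (R−d)/(u−d) = 0.7778; price each node as the discounted p*-expectation of its children.
Payoff layer (t=4): V(4,0)=108.8125, V(4,1)=80.8072, V(4,2)=43.8003, V(4,3)=0.0000, V(4,4)=0.0000
Node (3,0) S=103.7232: V=(p*·80.8072+(1−p*)·108.8125)/1.05=82.8863; Δ=(80.8072−108.8125)/(115.1328−87.1275)=-1.0000; B=V−Δ·S=186.6095
Node (3,1) S=137.0628: V=(p*·43.8003+(1−p*)·80.8072)/1.05=49.5467; Δ=(43.8003−80.8072)/(152.1397−115.1328)=-1.0000; B=V−Δ·S=186.6095
Node (3,2) S=181.1187: V=(p*·0.0000+(1−p*)·43.8003)/1.05=9.2699; Δ=(0.0000−43.8003)/(201.0418−152.1397)=-0.8957; B=V−Δ·S=171.4932
Node (3,3) S=239.3354: V=(p*·0.0000+(1−p*)·0.0000)/1.05=0.0000; Δ=(0.0000−0.0000)/(265.6623−201.0418)=0.0000; B=V−Δ·S=0.0000
Node (2,0) S=123.4800: V=(p*·49.5467+(1−p*)·82.8863)/1.05=54.2434; Δ=(49.5467−82.8863)/(137.0628−103.7232)=-1.0000; B=V−Δ·S=177.7234
Node (2,1) S=163.1700: V=(p*·9.2699+(1−p*)·49.5467)/1.05=17.3527; Δ=(9.2699−49.5467)/(181.1187−137.0628)=-0.9142; B=V−Δ·S=166.5261
Node (2,2) S=215.6175: V=(p*·0.0000+(1−p*)·9.2699)/1.05=1.9619; Δ=(0.0000−9.2699)/(239.3354−181.1187)=-0.1592; B=V−Δ·S=36.2949
Node (1,0) S=147.0000: V=(p*·17.3527+(1−p*)·54.2434)/1.05=24.3339; Δ=(17.3527−54.2434)/(163.1700−123.4800)=-0.9295; B=V−Δ·S=160.9661
Node (1,1) S=194.2500: V=(p*·1.9619+(1−p*)·17.3527)/1.05=5.1258; Δ=(1.9619−17.3527)/(215.6175−163.1700)=-0.2935; B=V−Δ·S=62.1287
Node (0,0) S=175.0000: V=(p*·5.1258+(1−p*)·24.3339)/1.05=8.9469; Δ=(5.1258−24.3339)/(194.2500−147.0000)=-0.4065; B=V−Δ·S=80.0881
Root portfolio cost Δ·175+B reproduces V0=8.9469.

(0,0): Delta=-0.4065 Bond=80.0881
(1,0): Delta=-0.9295 Bond=160.9661
(1,1): Delta=-0.2935 Bond=62.1287
(2,0): Delta=-1.0000 Bond=177.7234
(2,1): Delta=-0.9142 Bond=166.5261
(2,2): Delta=-0.1592 Bond=36.2949
(3,0): Delta=-1.0000 Bond=186.6095
(3,1): Delta=-1.0000 Bond=186.6095
(3,2): Delta=-0.8957 Bond=171.4932
(3,3): Delta=0.0000 Bond=0.0000
V0=8.9469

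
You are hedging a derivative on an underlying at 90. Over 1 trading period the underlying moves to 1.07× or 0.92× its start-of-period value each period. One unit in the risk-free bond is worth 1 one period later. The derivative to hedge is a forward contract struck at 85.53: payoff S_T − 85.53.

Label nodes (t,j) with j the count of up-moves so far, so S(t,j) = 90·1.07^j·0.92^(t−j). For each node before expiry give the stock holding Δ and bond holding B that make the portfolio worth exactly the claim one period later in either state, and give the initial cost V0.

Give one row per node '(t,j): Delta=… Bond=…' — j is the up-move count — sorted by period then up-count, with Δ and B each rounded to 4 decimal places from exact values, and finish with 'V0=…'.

(0,0): Delta=1.0000 Bond=-85.5300
V0=4.4700

Under the risk-neutral measure, an up-move has probability p* = (R−d)/(u−d) = 0.5333 and values discount at R = 1.
Terminal values V(1,·): V(1,0)=-2.7300, V(1,1)=10.7700
  t=0,j=0: stock 90.0000 → up 96.3000 (V=10.7700), down 82.8000 (V=-2.7300). Price 4.4700; hedge Δ=1.0000, bond B=-85.5300.
Self-financing check: at every node Δ·S+B equals the discounted successor values.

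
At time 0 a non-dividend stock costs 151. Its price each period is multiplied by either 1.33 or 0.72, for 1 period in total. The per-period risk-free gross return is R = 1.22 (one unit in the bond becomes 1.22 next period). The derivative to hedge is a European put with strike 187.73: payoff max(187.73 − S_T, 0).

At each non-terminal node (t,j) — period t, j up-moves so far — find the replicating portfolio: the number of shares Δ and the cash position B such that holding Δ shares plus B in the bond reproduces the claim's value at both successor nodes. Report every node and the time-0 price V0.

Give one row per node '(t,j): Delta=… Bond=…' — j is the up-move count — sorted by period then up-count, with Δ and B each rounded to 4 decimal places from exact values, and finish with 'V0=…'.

(0,0): Delta=-0.8578 Bond=141.2030
V0=11.6784

Under the risk-neutral measure, an up-move has probability p* = (R−d)/(u−d) = 0.8197 and values discount at R = 1.22.
Terminal payoffs: V(1,0)=79.0100, V(1,1)=0.0000
Node (0,0) S=151.0000: V=(p*·0.0000+(1−p*)·79.0100)/1.22=11.6784; Δ=(0.0000−79.0100)/(200.8300−108.7200)=-0.8578; B=V−Δ·S=141.2030
Check: Δ(0,0)·S0 + B(0,0) = 11.6784 = V0.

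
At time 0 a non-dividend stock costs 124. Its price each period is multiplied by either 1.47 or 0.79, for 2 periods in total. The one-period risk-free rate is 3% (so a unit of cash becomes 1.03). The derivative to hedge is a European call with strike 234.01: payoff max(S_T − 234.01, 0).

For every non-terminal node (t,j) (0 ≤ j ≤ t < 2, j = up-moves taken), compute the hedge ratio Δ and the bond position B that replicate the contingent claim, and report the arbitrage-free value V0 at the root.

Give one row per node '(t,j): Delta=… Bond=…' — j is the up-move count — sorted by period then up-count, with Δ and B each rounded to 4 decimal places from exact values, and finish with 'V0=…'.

(0,0): Delta=0.1379 Bond=-13.1183
(1,0): Delta=0.0000 Bond=0.0000
(1,1): Delta=0.2738 Bond=-38.2836
V0=3.9853

The replicating-portfolio and risk-neutral prices coincide; use p* = (1.03−0.79)/(1.47−0.79) = 0.3529 for the latter.
Terminal values V(2,·): V(2,0)=0.0000, V(2,1)=0.0000, V(2,2)=33.9416
  t=1,j=0: stock 97.9600 → up 144.0012 (V=0.0000), down 77.3884 (V=0.0000). Price 0.0000; hedge Δ=0.0000, bond B=0.0000.
  t=1,j=1: stock 182.2800 → up 267.9516 (V=33.9416), down 144.0012 (V=0.0000). Price 11.6305; hedge Δ=0.2738, bond B=-38.2836.
  t=0,j=0: stock 124.0000 → up 182.2800 (V=11.6305), down 97.9600 (V=0.0000). Price 3.9853; hedge Δ=0.1379, bond B=-13.1183.
Each (Δ,B) replicates both successor values, so the strategy is self-financing and V0 is arbitrage-free.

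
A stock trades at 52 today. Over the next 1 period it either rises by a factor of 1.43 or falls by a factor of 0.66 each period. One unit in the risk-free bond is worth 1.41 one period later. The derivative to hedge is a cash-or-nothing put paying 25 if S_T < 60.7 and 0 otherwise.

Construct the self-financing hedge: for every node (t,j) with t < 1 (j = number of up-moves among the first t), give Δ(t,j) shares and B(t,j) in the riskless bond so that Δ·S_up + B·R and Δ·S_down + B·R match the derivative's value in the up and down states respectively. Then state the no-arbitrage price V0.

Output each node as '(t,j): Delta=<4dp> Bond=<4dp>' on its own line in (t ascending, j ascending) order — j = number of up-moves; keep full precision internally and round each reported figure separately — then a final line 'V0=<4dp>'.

(0,0): Delta=-0.6244 Bond=32.9281
V0=0.4605

Risk-neutral probability p* = (R−d)/(u−d) = (1.41−0.66)/(1.43−0.66) = 0.9740.
Terminal values V(1,·): V(1,0)=25.0000, V(1,1)=0.0000
Node (0,0) S=52.0000: V=(p*·0.0000+(1−p*)·25.0000)/1.41=0.4605; Δ=(0.0000−25.0000)/(74.3600−34.3200)=-0.6244; B=V−Δ·S=32.9281
Self-financing check: at every node Δ·S+B equals the discounted successor values.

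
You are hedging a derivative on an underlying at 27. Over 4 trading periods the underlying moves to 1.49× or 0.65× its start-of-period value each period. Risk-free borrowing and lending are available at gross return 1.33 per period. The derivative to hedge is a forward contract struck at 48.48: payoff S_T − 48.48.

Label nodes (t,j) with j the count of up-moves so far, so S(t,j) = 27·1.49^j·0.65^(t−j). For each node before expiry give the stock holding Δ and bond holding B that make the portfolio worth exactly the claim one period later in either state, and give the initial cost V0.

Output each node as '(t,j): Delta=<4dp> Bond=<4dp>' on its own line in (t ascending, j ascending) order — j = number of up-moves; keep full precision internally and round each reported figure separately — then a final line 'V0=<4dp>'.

(0,0): Delta=1.0000 Bond=-15.4937
(1,0): Delta=1.0000 Bond=-20.6067
(1,1): Delta=1.0000 Bond=-20.6067
(2,0): Delta=1.0000 Bond=-27.4069
(2,1): Delta=1.0000 Bond=-27.4069
(2,2): Delta=1.0000 Bond=-27.4069
(3,0): Delta=1.0000 Bond=-36.4511
(3,1): Delta=1.0000 Bond=-36.4511
(3,2): Delta=1.0000 Bond=-36.4511
(3,3): Delta=1.0000 Bond=-36.4511
V0=11.5063

Since d<R<u, set p* = (R−d)/(u−d) = 0.8095; price each node as the discounted p*-expectation of its children.
Terminal payoffs: V(4,0)=-43.6603, V(4,1)=-37.4318, V(4,2)=-23.1542, V(4,3)=9.5745, V(4,4)=84.5988
(3,0): S=7.4149. Δ = (V_up−V_dn)/(S_up−S_dn) = (-37.4318−-43.6603)/(11.0482−4.8197) = 1.0000. V = [p*·-37.4318 + (1−p*)·-43.6603]/1.33 = -29.0363. B = V − Δ·S = -36.4511.
(3,1): S=16.9972. Δ = (V_up−V_dn)/(S_up−S_dn) = (-23.1542−-37.4318)/(25.3258−11.0482) = 1.0000. V = [p*·-23.1542 + (1−p*)·-37.4318]/1.33 = -19.4540. B = V − Δ·S = -36.4511.
(3,2): S=38.9628. Δ = (V_up−V_dn)/(S_up−S_dn) = (9.5745−-23.1542)/(58.0545−25.3258) = 1.0000. V = [p*·9.5745 + (1−p*)·-23.1542]/1.33 = 2.5116. B = V − Δ·S = -36.4511.
(3,3): S=89.3146. Δ = (V_up−V_dn)/(S_up−S_dn) = (84.5988−9.5745)/(133.0788−58.0545) = 1.0000. V = [p*·84.5988 + (1−p*)·9.5745]/1.33 = 52.8635. B = V − Δ·S = -36.4511.
(2,0): S=11.4075. Δ = (V_up−V_dn)/(S_up−S_dn) = (-19.4540−-29.0363)/(16.9972−7.4149) = 1.0000. V = [p*·-19.4540 + (1−p*)·-29.0363]/1.33 = -15.9994. B = V − Δ·S = -27.4069.
(2,1): S=26.1495. Δ = (V_up−V_dn)/(S_up−S_dn) = (2.5116−-19.4540)/(38.9628−16.9972) = 1.0000. V = [p*·2.5116 + (1−p*)·-19.4540]/1.33 = -1.2574. B = V − Δ·S = -27.4069.
(2,2): S=59.9427. Δ = (V_up−V_dn)/(S_up−S_dn) = (52.8635−2.5116)/(89.3146−38.9628) = 1.0000. V = [p*·52.8635 + (1−p*)·2.5116]/1.33 = 32.5358. B = V − Δ·S = -27.4069.
(1,0): S=17.5500. Δ = (V_up−V_dn)/(S_up−S_dn) = (-1.2574−-15.9994)/(26.1495−11.4075) = 1.0000. V = [p*·-1.2574 + (1−p*)·-15.9994]/1.33 = -3.0567. B = V − Δ·S = -20.6067.
(1,1): S=40.2300. Δ = (V_up−V_dn)/(S_up−S_dn) = (32.5358−-1.2574)/(59.9427−26.1495) = 1.0000. V = [p*·32.5358 + (1−p*)·-1.2574]/1.33 = 19.6233. B = V − Δ·S = -20.6067.
(0,0): S=27.0000. Δ = (V_up−V_dn)/(S_up−S_dn) = (19.6233−-3.0567)/(40.2300−17.5500) = 1.0000. V = [p*·19.6233 + (1−p*)·-3.0567]/1.33 = 11.5063. B = V − Δ·S = -15.4937.
The time-0 hedge costs 11.5063, which is the no-arbitrage price.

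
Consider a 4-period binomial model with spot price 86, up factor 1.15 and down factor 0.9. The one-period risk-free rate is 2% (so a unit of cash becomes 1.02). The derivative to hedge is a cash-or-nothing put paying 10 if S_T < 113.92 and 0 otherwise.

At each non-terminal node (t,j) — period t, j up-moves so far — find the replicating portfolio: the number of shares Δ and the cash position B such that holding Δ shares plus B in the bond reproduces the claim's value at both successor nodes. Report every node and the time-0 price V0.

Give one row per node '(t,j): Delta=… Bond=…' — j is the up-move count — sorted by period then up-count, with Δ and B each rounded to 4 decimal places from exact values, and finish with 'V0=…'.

(0,0): Delta=-0.1575 Bond=20.1706
(1,0): Delta=-0.1144 Bond=17.2392
(1,1): Delta=-0.1941 Bond=24.1868
(2,0): Delta=0.0000 Bond=9.6117
(2,1): Delta=-0.2115 Bond=26.2207
(2,2): Delta=-0.1793 Bond=22.9912
(3,0): Delta=0.0000 Bond=9.8039
(3,1): Delta=0.0000 Bond=9.8039
(3,2): Delta=-0.3908 Bond=45.0980
(3,3): Delta=0.0000 Bond=0.0000
V0=6.6229

The replicating-portfolio and risk-neutral prices coincide; use p* = (1.02−0.9)/(1.15−0.9) = 0.4800 for the latter.
At expiry t=4: V(4,0)=10.0000, V(4,1)=10.0000, V(4,2)=10.0000, V(4,3)=0.0000, V(4,4)=0.0000
Node (3,0) S=62.6940: V=(p*·10.0000+(1−p*)·10.0000)/1.02=9.8039; Δ=(10.0000−10.0000)/(72.0981−56.4246)=0.0000; B=V−Δ·S=9.8039
Node (3,1) S=80.1090: V=(p*·10.0000+(1−p*)·10.0000)/1.02=9.8039; Δ=(10.0000−10.0000)/(92.1253−72.0981)=0.0000; B=V−Δ·S=9.8039
Node (3,2) S=102.3615: V=(p*·0.0000+(1−p*)·10.0000)/1.02=5.0980; Δ=(0.0000−10.0000)/(117.7157−92.1253)=-0.3908; B=V−Δ·S=45.0980
Node (3,3) S=130.7952: V=(p*·0.0000+(1−p*)·0.0000)/1.02=0.0000; Δ=(0.0000−0.0000)/(150.4145−117.7157)=0.0000; B=V−Δ·S=0.0000
Node (2,0) S=69.6600: V=(p*·9.8039+(1−p*)·9.8039)/1.02=9.6117; Δ=(9.8039−9.8039)/(80.1090−62.6940)=0.0000; B=V−Δ·S=9.6117
Node (2,1) S=89.0100: V=(p*·5.0980+(1−p*)·9.8039)/1.02=7.3972; Δ=(5.0980−9.8039)/(102.3615−80.1090)=-0.2115; B=V−Δ·S=26.2207
Node (2,2) S=113.7350: V=(p*·0.0000+(1−p*)·5.0980)/1.02=2.5990; Δ=(0.0000−5.0980)/(130.7952−102.3615)=-0.1793; B=V−Δ·S=22.9912
Node (1,0) S=77.4000: V=(p*·7.3972+(1−p*)·9.6117)/1.02=8.3811; Δ=(7.3972−9.6117)/(89.0100−69.6600)=-0.1144; B=V−Δ·S=17.2392
Node (1,1) S=98.9000: V=(p*·2.5990+(1−p*)·7.3972)/1.02=4.9942; Δ=(2.5990−7.3972)/(113.7350−89.0100)=-0.1941; B=V−Δ·S=24.1868
Node (0,0) S=86.0000: V=(p*·4.9942+(1−p*)·8.3811)/1.02=6.6229; Δ=(4.9942−8.3811)/(98.9000−77.4000)=-0.1575; B=V−Δ·S=20.1706
Check: Δ(0,0)·S0 + B(0,0) = 6.6229 = V0.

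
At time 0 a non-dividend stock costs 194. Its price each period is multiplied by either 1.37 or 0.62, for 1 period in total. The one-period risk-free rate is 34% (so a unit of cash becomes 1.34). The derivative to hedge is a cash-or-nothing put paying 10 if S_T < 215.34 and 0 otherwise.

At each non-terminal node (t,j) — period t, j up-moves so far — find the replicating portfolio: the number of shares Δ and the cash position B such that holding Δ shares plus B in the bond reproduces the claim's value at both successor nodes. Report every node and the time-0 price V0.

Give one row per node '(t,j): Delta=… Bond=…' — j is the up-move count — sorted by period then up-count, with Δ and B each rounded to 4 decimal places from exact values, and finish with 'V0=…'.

(0,0): Delta=-0.0687 Bond=13.6318
V0=0.2985

Under the risk-neutral measure, an up-move has probability p* = (R−d)/(u−d) = 0.9600 and values discount at R = 1.34.
Payoff layer (t=1): V(1,0)=10.0000, V(1,1)=0.0000
(0,0): S=194.0000. Δ = (V_up−V_dn)/(S_up−S_dn) = (0.0000−10.0000)/(265.7800−120.2800) = -0.0687. V = [p*·0.0000 + (1−p*)·10.0000]/1.34 = 0.2985. B = V − Δ·S = 13.6318.
Each (Δ,B) replicates both successor values, so the strategy is self-financing and V0 is arbitrage-free.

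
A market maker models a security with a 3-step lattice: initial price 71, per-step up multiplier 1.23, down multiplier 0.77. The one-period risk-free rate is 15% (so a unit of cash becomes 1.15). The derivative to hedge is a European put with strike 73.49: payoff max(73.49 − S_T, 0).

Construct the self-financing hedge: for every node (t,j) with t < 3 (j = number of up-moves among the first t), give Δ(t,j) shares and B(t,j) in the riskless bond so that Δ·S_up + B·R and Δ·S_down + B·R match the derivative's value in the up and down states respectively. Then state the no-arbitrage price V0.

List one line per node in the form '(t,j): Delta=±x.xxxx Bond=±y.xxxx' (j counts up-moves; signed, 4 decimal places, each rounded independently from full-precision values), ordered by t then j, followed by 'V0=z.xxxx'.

(0,0): Delta=-0.1580 Bond=12.4299
(1,0): Delta=-0.7366 Bond=45.9284
(1,1): Delta=-0.0817 Bond=7.6346
(2,0): Delta=-1.0000 Bond=63.9043
(2,1): Delta=-0.7019 Bond=50.4836
(2,2): Delta=0.0000 Bond=0.0000
V0=1.2122

No-arbitrage ⇒ martingale measure with p* = (R−d)/(u−d) = 0.8261.
Terminal values V(3,·): V(3,0)=41.0762, V(3,1)=21.7120, V(3,2)=0.0000, V(3,3)=0.0000
(2,0): S=42.0959. Δ = (V_up−V_dn)/(S_up−S_dn) = (21.7120−41.0762)/(51.7780−32.4138) = -1.0000. V = [p*·21.7120 + (1−p*)·41.0762]/1.15 = 21.8084. B = V − Δ·S = 63.9043.
(2,1): S=67.2441. Δ = (V_up−V_dn)/(S_up−S_dn) = (0.0000−21.7120)/(82.7102−51.7780) = -0.7019. V = [p*·0.0000 + (1−p*)·21.7120]/1.15 = 3.2835. B = V − Δ·S = 50.4836.
(2,2): S=107.4159. Δ = (V_up−V_dn)/(S_up−S_dn) = (0.0000−0.0000)/(132.1216−82.7102) = 0.0000. V = [p*·0.0000 + (1−p*)·0.0000]/1.15 = 0.0000. B = V − Δ·S = 0.0000.
(1,0): S=54.6700. Δ = (V_up−V_dn)/(S_up−S_dn) = (3.2835−21.8084)/(67.2441−42.0959) = -0.7366. V = [p*·3.2835 + (1−p*)·21.8084]/1.15 = 5.6567. B = V − Δ·S = 45.9284.
(1,1): S=87.3300. Δ = (V_up−V_dn)/(S_up−S_dn) = (0.0000−3.2835)/(107.4159−67.2441) = -0.0817. V = [p*·0.0000 + (1−p*)·3.2835]/1.15 = 0.4966. B = V − Δ·S = 7.6346.
(0,0): S=71.0000. Δ = (V_up−V_dn)/(S_up−S_dn) = (0.4966−5.6567)/(87.3300−54.6700) = -0.1580. V = [p*·0.4966 + (1−p*)·5.6567]/1.15 = 1.2122. B = V − Δ·S = 12.4299.
Root portfolio cost Δ·71+B reproduces V0=1.2122.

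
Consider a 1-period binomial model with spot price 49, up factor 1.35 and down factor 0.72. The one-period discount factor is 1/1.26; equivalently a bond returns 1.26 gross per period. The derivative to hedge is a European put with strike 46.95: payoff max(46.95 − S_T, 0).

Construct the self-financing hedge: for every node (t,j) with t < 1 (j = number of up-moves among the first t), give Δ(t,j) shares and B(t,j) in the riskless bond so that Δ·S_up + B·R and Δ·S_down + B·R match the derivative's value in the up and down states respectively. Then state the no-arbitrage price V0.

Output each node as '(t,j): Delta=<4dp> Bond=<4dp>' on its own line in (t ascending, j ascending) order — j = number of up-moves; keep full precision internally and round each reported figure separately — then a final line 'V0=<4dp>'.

(0,0): Delta=-0.3780 Bond=19.8469
V0=1.3231

Since d<R<u, set p* = (R−d)/(u−d) = 0.8571; price each node as the discounted p*-expectation of its children.
At expiry t=1: V(1,0)=11.6700, V(1,1)=0.0000
  t=0,j=0: stock 49.0000 → up 66.1500 (V=0.0000), down 35.2800 (V=11.6700). Price 1.3231; hedge Δ=-0.3780, bond B=19.8469.
Check: Δ(0,0)·S0 + B(0,0) = 1.3231 = V0.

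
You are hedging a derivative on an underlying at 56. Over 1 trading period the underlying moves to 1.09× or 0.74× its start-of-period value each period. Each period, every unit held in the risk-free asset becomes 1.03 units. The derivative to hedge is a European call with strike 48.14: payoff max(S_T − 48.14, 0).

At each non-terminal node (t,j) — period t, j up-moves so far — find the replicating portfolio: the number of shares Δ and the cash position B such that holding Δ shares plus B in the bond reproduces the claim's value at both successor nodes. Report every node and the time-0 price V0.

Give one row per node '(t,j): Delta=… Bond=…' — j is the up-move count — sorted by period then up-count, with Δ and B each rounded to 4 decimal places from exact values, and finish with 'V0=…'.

(0,0): Delta=0.6582 Bond=-26.4799
V0=10.3773

Risk-neutral probability p* = (R−d)/(u−d) = (1.03−0.74)/(1.09−0.74) = 0.8286.
Terminal values V(1,·): V(1,0)=0.0000, V(1,1)=12.9000
  t=0,j=0: stock 56.0000 → up 61.0400 (V=12.9000), down 41.4400 (V=0.0000). Price 10.3773; hedge Δ=0.6582, bond B=-26.4799.
Each (Δ,B) replicates both successor values, so the strategy is self-financing and V0 is arbitrage-free.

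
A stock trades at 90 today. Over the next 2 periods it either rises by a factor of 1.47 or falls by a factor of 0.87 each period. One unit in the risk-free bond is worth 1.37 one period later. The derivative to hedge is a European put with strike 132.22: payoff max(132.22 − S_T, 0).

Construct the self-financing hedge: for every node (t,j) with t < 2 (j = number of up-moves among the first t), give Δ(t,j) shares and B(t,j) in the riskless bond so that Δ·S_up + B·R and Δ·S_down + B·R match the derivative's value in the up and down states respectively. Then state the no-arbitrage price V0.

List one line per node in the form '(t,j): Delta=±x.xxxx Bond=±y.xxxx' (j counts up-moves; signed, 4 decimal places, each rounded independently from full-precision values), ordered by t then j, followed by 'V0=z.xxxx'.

Under the risk-neutral measure, an up-move has probability p* = (R−d)/(u−d) = 0.8333 and values discount at R = 1.37.
Terminal payoffs: V(2,0)=64.0990, V(2,1)=17.1190, V(2,2)=0.0000
  t=1,j=0: stock 78.3000 → up 115.1010 (V=17.1190), down 68.1210 (V=64.0990). Price 18.2109; hedge Δ=-1.0000, bond B=96.5109.
  t=1,j=1: stock 132.3000 → up 194.4810 (V=0.0000), down 115.1010 (V=17.1190). Price 2.0826; hedge Δ=-0.2157, bond B=30.6143.
  t=0,j=0: stock 90.0000 → up 132.3000 (V=2.0826), down 78.3000 (V=18.2109). Price 3.4822; hedge Δ=-0.2987, bond B=30.3628.
Each (Δ,B) replicates both successor values, so the strategy is self-financing and V0 is arbitrage-free.

(0,0): Delta=-0.2987 Bond=30.3628
(1,0): Delta=-1.0000 Bond=96.5109
(1,1): Delta=-0.2157 Bond=30.6143
V0=3.4822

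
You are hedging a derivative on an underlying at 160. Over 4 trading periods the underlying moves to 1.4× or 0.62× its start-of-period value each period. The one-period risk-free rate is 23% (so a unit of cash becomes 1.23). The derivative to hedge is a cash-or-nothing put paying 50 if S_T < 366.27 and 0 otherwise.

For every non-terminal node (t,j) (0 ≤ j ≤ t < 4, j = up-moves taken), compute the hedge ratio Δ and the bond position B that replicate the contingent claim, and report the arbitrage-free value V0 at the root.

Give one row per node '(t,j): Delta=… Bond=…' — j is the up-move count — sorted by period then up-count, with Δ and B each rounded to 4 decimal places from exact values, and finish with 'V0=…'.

(0,0): Delta=-0.1030 Bond=30.1501
(1,0): Delta=0.0000 Bond=26.8692
(1,1): Delta=-0.1157 Bond=39.9316
(2,0): Delta=0.0000 Bond=33.0491
(2,1): Delta=0.0000 Bond=33.0491
(2,2): Delta=-0.1300 Bond=53.5934
(3,0): Delta=0.0000 Bond=40.6504
(3,1): Delta=0.0000 Bond=40.6504
(3,2): Delta=0.0000 Bond=40.6504
(3,3): Delta=-0.1460 Bond=72.9623
V0=13.6736

The replicating-portfolio and risk-neutral prices coincide; use p* = (1.23−0.62)/(1.4−0.62) = 0.7821 for the latter.
Terminal values V(4,·): V(4,0)=50.0000, V(4,1)=50.0000, V(4,2)=50.0000, V(4,3)=50.0000, V(4,4)=0.0000
Node (3,0) S=38.1325: V=(p*·50.0000+(1−p*)·50.0000)/1.23=40.6504; Δ=(50.0000−50.0000)/(53.3855−23.6421)=0.0000; B=V−Δ·S=40.6504
Node (3,1) S=86.1056: V=(p*·50.0000+(1−p*)·50.0000)/1.23=40.6504; Δ=(50.0000−50.0000)/(120.5478−53.3855)=0.0000; B=V−Δ·S=40.6504
Node (3,2) S=194.4320: V=(p*·50.0000+(1−p*)·50.0000)/1.23=40.6504; Δ=(50.0000−50.0000)/(272.2048−120.5478)=0.0000; B=V−Δ·S=40.6504
Node (3,3) S=439.0400: V=(p*·0.0000+(1−p*)·50.0000)/1.23=8.8597; Δ=(0.0000−50.0000)/(614.6560−272.2048)=-0.1460; B=V−Δ·S=72.9623
Node (2,0) S=61.5040: V=(p*·40.6504+(1−p*)·40.6504)/1.23=33.0491; Δ=(40.6504−40.6504)/(86.1056−38.1325)=0.0000; B=V−Δ·S=33.0491
Node (2,1) S=138.8800: V=(p*·40.6504+(1−p*)·40.6504)/1.23=33.0491; Δ=(40.6504−40.6504)/(194.4320−86.1056)=0.0000; B=V−Δ·S=33.0491
Node (2,2) S=313.6000: V=(p*·8.8597+(1−p*)·40.6504)/1.23=12.8361; Δ=(8.8597−40.6504)/(439.0400−194.4320)=-0.1300; B=V−Δ·S=53.5934
Node (1,0) S=99.2000: V=(p*·33.0491+(1−p*)·33.0491)/1.23=26.8692; Δ=(33.0491−33.0491)/(138.8800−61.5040)=0.0000; B=V−Δ·S=26.8692
Node (1,1) S=224.0000: V=(p*·12.8361+(1−p*)·33.0491)/1.23=14.0175; Δ=(12.8361−33.0491)/(313.6000−138.8800)=-0.1157; B=V−Δ·S=39.9316
Node (0,0) S=160.0000: V=(p*·14.0175+(1−p*)·26.8692)/1.23=13.6736; Δ=(14.0175−26.8692)/(224.0000−99.2000)=-0.1030; B=V−Δ·S=30.1501
Self-financing check: at every node Δ·S+B equals the discounted successor values.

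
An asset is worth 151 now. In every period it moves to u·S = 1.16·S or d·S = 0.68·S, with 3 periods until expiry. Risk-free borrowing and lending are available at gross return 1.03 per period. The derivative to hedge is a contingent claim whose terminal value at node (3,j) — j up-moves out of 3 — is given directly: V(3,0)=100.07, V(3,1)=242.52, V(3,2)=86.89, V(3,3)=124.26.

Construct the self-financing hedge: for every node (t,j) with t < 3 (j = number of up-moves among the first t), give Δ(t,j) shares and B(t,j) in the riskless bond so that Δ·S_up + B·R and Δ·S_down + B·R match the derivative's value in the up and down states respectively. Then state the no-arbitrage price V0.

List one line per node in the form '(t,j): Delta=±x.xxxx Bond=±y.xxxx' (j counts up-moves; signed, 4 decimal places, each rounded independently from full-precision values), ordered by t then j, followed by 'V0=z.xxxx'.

(0,0): Delta=-0.4051 Bond=177.0389
(1,0): Delta=-1.4754 Bond=292.2501
(1,1): Delta=-0.1721 Bond=141.5301
(2,0): Delta=4.2504 Bond=-98.7710
(2,1): Delta=-2.7221 Bond=449.5105
(2,2): Delta=0.3832 Bond=32.9604
V0=115.8672

Under the risk-neutral measure, an up-move has probability p* = (R−d)/(u−d) = 0.7292 and values discount at R = 1.03.
Terminal values V(3,·): V(3,0)=100.0700, V(3,1)=242.5200, V(3,2)=86.8900, V(3,3)=124.2600
(2,0): S=69.8224. Δ = (V_up−V_dn)/(S_up−S_dn) = (242.5200−100.0700)/(80.9940−47.4792) = 4.2504. V = [p*·242.5200 + (1−p*)·100.0700]/1.03 = 197.9998. B = V − Δ·S = -98.7710.
(2,1): S=119.1088. Δ = (V_up−V_dn)/(S_up−S_dn) = (86.8900−242.5200)/(138.1662−80.9940) = -2.7221. V = [p*·86.8900 + (1−p*)·242.5200]/1.03 = 125.2814. B = V − Δ·S = 449.5105.
(2,2): S=203.1856. Δ = (V_up−V_dn)/(S_up−S_dn) = (124.2600−86.8900)/(235.6953−138.1662) = 0.3832. V = [p*·124.2600 + (1−p*)·86.8900]/1.03 = 110.8145. B = V − Δ·S = 32.9604.
(1,0): S=102.6800. Δ = (V_up−V_dn)/(S_up−S_dn) = (125.2814−197.9998)/(119.1088−69.8224) = -1.4754. V = [p*·125.2814 + (1−p*)·197.9998]/1.03 = 140.7533. B = V − Δ·S = 292.2501.
(1,1): S=175.1600. Δ = (V_up−V_dn)/(S_up−S_dn) = (110.8145−125.2814)/(203.1856−119.1088) = -0.1721. V = [p*·110.8145 + (1−p*)·125.2814]/1.03 = 111.3909. B = V − Δ·S = 141.5301.
(0,0): S=151.0000. Δ = (V_up−V_dn)/(S_up−S_dn) = (111.3909−140.7533)/(175.1600−102.6800) = -0.4051. V = [p*·111.3909 + (1−p*)·140.7533]/1.03 = 115.8672. B = V − Δ·S = 177.0389.
Each (Δ,B) replicates both successor values, so the strategy is self-financing and V0 is arbitrage-free.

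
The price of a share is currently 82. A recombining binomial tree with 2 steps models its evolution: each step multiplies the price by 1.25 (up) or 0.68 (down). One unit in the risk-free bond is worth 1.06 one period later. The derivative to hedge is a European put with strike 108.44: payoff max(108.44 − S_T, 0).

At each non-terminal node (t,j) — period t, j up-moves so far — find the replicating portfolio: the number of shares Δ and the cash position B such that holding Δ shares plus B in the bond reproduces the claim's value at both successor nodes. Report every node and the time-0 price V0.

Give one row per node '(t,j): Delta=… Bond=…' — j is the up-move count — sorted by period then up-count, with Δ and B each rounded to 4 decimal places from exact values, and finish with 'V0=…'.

Under the risk-neutral measure, an up-move has probability p* = (R−d)/(u−d) = 0.6667 and values discount at R = 1.06.
Terminal values V(2,·): V(2,0)=70.5232, V(2,1)=38.7400, V(2,2)=0.0000
Node (1,0) S=55.7600: V=(p*·38.7400+(1−p*)·70.5232)/1.06=46.5419; Δ=(38.7400−70.5232)/(69.7000−37.9168)=-1.0000; B=V−Δ·S=102.3019
Node (1,1) S=102.5000: V=(p*·0.0000+(1−p*)·38.7400)/1.06=12.1824; Δ=(0.0000−38.7400)/(128.1250−69.7000)=-0.6631; B=V−Δ·S=80.1473
Node (0,0) S=82.0000: V=(p*·12.1824+(1−p*)·46.5419)/1.06=22.2977; Δ=(12.1824−46.5419)/(102.5000−55.7600)=-0.7351; B=V−Δ·S=82.5775
Check: Δ(0,0)·S0 + B(0,0) = 22.2977 = V0.

(0,0): Delta=-0.7351 Bond=82.5775
(1,0): Delta=-1.0000 Bond=102.3019
(1,1): Delta=-0.6631 Bond=80.1473
V0=22.2977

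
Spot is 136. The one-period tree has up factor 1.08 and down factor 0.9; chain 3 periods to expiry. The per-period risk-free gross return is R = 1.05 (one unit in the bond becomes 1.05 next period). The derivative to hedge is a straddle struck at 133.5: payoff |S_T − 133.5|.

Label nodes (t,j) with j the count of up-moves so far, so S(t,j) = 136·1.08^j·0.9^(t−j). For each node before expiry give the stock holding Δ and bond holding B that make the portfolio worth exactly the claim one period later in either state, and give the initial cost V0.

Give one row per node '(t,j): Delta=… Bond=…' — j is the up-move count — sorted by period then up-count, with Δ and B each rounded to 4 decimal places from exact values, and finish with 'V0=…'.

(0,0): Delta=0.6602 Bond=-67.0851
(1,0): Delta=-0.3323 Bond=51.0404
(1,1): Delta=0.8256 Bond=-94.7352
(2,0): Delta=-1.0000 Bond=127.1429
(2,1): Delta=-0.2211 Bond=38.8823
(2,2): Delta=1.0000 Bond=-127.1429
V0=22.6954

No-arbitrage ⇒ martingale measure with p* = (R−d)/(u−d) = 0.8333.
At expiry t=3: V(3,0)=34.3560, V(3,1)=14.5272, V(3,2)=9.2674, V(3,3)=37.8208
Node (2,0) S=110.1600: V=(p*·14.5272+(1−p*)·34.3560)/1.05=16.9829; Δ=(14.5272−34.3560)/(118.9728−99.1440)=-1.0000; B=V−Δ·S=127.1429
Node (2,1) S=132.1920: V=(p*·9.2674+(1−p*)·14.5272)/1.05=9.6610; Δ=(9.2674−14.5272)/(142.7674−118.9728)=-0.2211; B=V−Δ·S=38.8823
Node (2,2) S=158.6304: V=(p*·37.8208+(1−p*)·9.2674)/1.05=31.4875; Δ=(37.8208−9.2674)/(171.3208−142.7674)=1.0000; B=V−Δ·S=-127.1429
Node (1,0) S=122.4000: V=(p*·9.6610+(1−p*)·16.9829)/1.05=10.3631; Δ=(9.6610−16.9829)/(132.1920−110.1600)=-0.3323; B=V−Δ·S=51.0404
Node (1,1) S=146.8800: V=(p*·31.4875+(1−p*)·9.6610)/1.05=26.5236; Δ=(31.4875−9.6610)/(158.6304−132.1920)=0.8256; B=V−Δ·S=-94.7352
Node (0,0) S=136.0000: V=(p*·26.5236+(1−p*)·10.3631)/1.05=22.6954; Δ=(26.5236−10.3631)/(146.8800−122.4000)=0.6602; B=V−Δ·S=-67.0851
Root portfolio cost Δ·136+B reproduces V0=22.6954.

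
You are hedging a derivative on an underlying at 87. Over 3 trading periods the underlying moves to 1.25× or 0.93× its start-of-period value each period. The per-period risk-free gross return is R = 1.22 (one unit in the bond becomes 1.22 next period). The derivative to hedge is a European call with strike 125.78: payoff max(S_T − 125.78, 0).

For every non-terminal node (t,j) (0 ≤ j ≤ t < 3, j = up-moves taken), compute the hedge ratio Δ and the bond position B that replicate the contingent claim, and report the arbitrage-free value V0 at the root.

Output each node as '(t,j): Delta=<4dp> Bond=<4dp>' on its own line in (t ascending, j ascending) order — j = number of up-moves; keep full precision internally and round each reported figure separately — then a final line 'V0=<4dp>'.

(0,0): Delta=0.8648 Bond=-57.0635
(1,0): Delta=0.0184 Bond=-1.1358
(1,1): Delta=0.9300 Bond=-76.7018
(2,0): Delta=0.0000 Bond=0.0000
(2,1): Delta=0.0198 Bond=-1.5291
(2,2): Delta=1.0000 Bond=-103.0984
V0=18.1748

Under the risk-neutral measure, an up-move has probability p* = (R−d)/(u−d) = 0.9062 and values discount at R = 1.22.
At expiry t=3: V(3,0)=0.0000, V(3,1)=0.0000, V(3,2)=0.6419, V(3,3)=44.1419
Node (2,0) S=75.2463: V=(p*·0.0000+(1−p*)·0.0000)/1.22=0.0000; Δ=(0.0000−0.0000)/(94.0579−69.9791)=0.0000; B=V−Δ·S=0.0000
Node (2,1) S=101.1375: V=(p*·0.6419+(1−p*)·0.0000)/1.22=0.4768; Δ=(0.6419−0.0000)/(126.4219−94.0579)=0.0198; B=V−Δ·S=-1.5291
Node (2,2) S=135.9375: V=(p*·44.1419+(1−p*)·0.6419)/1.22=32.8391; Δ=(44.1419−0.6419)/(169.9219−126.4219)=1.0000; B=V−Δ·S=-103.0984
Node (1,0) S=80.9100: V=(p*·0.4768+(1−p*)·0.0000)/1.22=0.3542; Δ=(0.4768−0.0000)/(101.1375−75.2463)=0.0184; B=V−Δ·S=-1.1358
Node (1,1) S=108.7500: V=(p*·32.8391+(1−p*)·0.4768)/1.22=24.4305; Δ=(32.8391−0.4768)/(135.9375−101.1375)=0.9300; B=V−Δ·S=-76.7018
Node (0,0) S=87.0000: V=(p*·24.4305+(1−p*)·0.3542)/1.22=18.1748; Δ=(24.4305−0.3542)/(108.7500−80.9100)=0.8648; B=V−Δ·S=-57.0635
The time-0 hedge costs 18.1748, which is the no-arbitrage price.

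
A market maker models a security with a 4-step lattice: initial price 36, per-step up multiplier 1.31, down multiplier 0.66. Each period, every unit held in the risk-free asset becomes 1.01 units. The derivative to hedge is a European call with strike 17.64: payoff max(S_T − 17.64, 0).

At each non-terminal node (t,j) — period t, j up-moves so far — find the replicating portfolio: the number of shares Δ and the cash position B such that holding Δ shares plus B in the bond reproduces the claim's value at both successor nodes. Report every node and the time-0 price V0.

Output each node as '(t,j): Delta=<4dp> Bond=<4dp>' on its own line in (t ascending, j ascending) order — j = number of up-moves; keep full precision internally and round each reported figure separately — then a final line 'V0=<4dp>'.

Since d<R<u, set p* = (R−d)/(u−d) = 0.5385; price each node as the discounted p*-expectation of its children.
Terminal payoffs: V(4,0)=0.0000, V(4,1)=0.0000, V(4,2)=9.2712, V(4,3)=35.7746, V(4,4)=88.3800
  t=3,j=0: stock 10.3499 → up 13.5583 (V=0.0000), down 6.8309 (V=0.0000). Price 0.0000; hedge Δ=0.0000, bond B=0.0000.
  t=3,j=1: stock 20.5429 → up 26.9112 (V=9.2712), down 13.5583 (V=0.0000). Price 4.9428; hedge Δ=0.6943, bond B=-9.3206.
  t=3,j=2: stock 40.7745 → up 53.4146 (V=35.7746), down 26.9112 (V=9.2712). Price 23.3092; hedge Δ=1.0000, bond B=-17.4653.
  t=3,j=3: stock 80.9313 → up 106.0200 (V=88.3800), down 53.4146 (V=35.7746). Price 63.4659; hedge Δ=1.0000, bond B=-17.4653.
  t=2,j=0: stock 15.6816 → up 20.5429 (V=4.9428), down 10.3499 (V=0.0000). Price 2.6351; hedge Δ=0.4849, bond B=-4.9691.
  t=2,j=1: stock 31.1256 → up 40.7745 (V=23.3092), down 20.5429 (V=4.9428). Price 14.6855; hedge Δ=0.9078, bond B=-13.5705.
  t=2,j=2: stock 61.7796 → up 80.9313 (V=63.4659), down 40.7745 (V=23.3092). Price 44.4872; hedge Δ=1.0000, bond B=-17.2924.
  t=1,j=0: stock 23.7600 → up 31.1256 (V=14.6855), down 15.6816 (V=2.6351). Price 9.0335; hedge Δ=0.7803, bond B=-9.5056.
  t=1,j=1: stock 47.1600 → up 61.7796 (V=44.4872), down 31.1256 (V=14.6855). Price 30.4283; hedge Δ=0.9722, bond B=-15.4204.
  t=0,j=0: stock 36.0000 → up 47.1600 (V=30.4283), down 23.7600 (V=9.0335). Price 20.3502; hedge Δ=0.9143, bond B=-12.5649.
Self-financing check: at every node Δ·S+B equals the discounted successor values.

(0,0): Delta=0.9143 Bond=-12.5649
(1,0): Delta=0.7803 Bond=-9.5056
(1,1): Delta=0.9722 Bond=-15.4204
(2,0): Delta=0.4849 Bond=-4.9691
(2,1): Delta=0.9078 Bond=-13.5705
(2,2): Delta=1.0000 Bond=-17.2924
(3,0): Delta=0.0000 Bond=0.0000
(3,1): Delta=0.6943 Bond=-9.3206
(3,2): Delta=1.0000 Bond=-17.4653
(3,3): Delta=1.0000 Bond=-17.4653
V0=20.3502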